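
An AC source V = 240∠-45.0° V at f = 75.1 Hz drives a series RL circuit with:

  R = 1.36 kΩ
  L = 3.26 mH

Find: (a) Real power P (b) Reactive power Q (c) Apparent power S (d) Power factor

Step 1 — Angular frequency: ω = 2π·f = 2π·75.1 = 471.9 rad/s.
Step 2 — Component impedances:
  R: Z = R = 1360 Ω
  L: Z = jωL = j·471.9·0.00326 = 0 + j1.538 Ω
Step 3 — Series combination: Z_total = R + L = 1360 + j1.538 Ω = 1360∠0.1° Ω.
Step 4 — Source phasor: V = 240∠-45.0° V = 169.7 - j169.7 V.
Step 5 — Current: I = V / Z = 0.1246 - j0.1249 A = 0.1765∠-45.1° A.
Step 6 — Complex power: S = V·I* = 42.35 + j0.04791 VA.
Step 7 — Real power: P = Re(S) = 42.35 W.
Step 8 — Reactive power: Q = Im(S) = 0.04791 VAR.
Step 9 — Apparent power: |S| = 42.35 VA.
Step 10 — Power factor: PF = P/|S| = 1 (lagging).

(a) P = 42.35 W  (b) Q = 0.04791 VAR  (c) S = 42.35 VA  (d) PF = 1 (lagging)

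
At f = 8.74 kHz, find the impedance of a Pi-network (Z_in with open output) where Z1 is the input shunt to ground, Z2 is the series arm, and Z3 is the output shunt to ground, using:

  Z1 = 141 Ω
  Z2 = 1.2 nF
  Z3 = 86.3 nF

Step 1 — Angular frequency: ω = 2π·f = 2π·8740 = 5.492e+04 rad/s.
Step 2 — Component impedances:
  Z1: Z = R = 141 Ω
  Z2: Z = 1/(jωC) = -j/(ω·C) = 0 - j1.517e+04 Ω
  Z3: Z = 1/(jωC) = -j/(ω·C) = 0 - j211 Ω
Step 3 — With open output, the series arm Z2 and the output shunt Z3 appear in series to ground: Z2 + Z3 = 0 - j1.539e+04 Ω.
Step 4 — Parallel with input shunt Z1: Z_in = Z1 || (Z2 + Z3) = 141 - j1.292 Ω = 141∠-0.5° Ω.

Z = 141 - j1.292 Ω = 141∠-0.5° Ω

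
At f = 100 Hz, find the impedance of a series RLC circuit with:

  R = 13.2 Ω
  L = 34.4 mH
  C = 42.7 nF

Step 1 — Angular frequency: ω = 2π·f = 2π·100 = 628.3 rad/s.
Step 2 — Component impedances:
  R: Z = R = 13.2 Ω
  L: Z = jωL = j·628.3·0.0344 = 0 + j21.61 Ω
  C: Z = 1/(jωC) = -j/(ω·C) = 0 - j3.727e+04 Ω
Step 3 — Series combination: Z_total = R + L + C = 13.2 - j3.725e+04 Ω = 3.725e+04∠-90.0° Ω.

Z = 13.2 - j3.725e+04 Ω = 3.725e+04∠-90.0° Ω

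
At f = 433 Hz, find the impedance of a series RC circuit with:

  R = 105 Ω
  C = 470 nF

Step 1 — Angular frequency: ω = 2π·f = 2π·433 = 2721 rad/s.
Step 2 — Component impedances:
  R: Z = R = 105 Ω
  C: Z = 1/(jωC) = -j/(ω·C) = 0 - j782 Ω
Step 3 — Series combination: Z_total = R + C = 105 - j782 Ω = 789.1∠-82.4° Ω.

Z = 105 - j782 Ω = 789.1∠-82.4° Ω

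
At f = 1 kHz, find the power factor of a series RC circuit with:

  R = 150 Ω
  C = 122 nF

Step 1 — Angular frequency: ω = 2π·f = 2π·1000 = 6283 rad/s.
Step 2 — Component impedances:
  R: Z = R = 150 Ω
  C: Z = 1/(jωC) = -j/(ω·C) = 0 - j1305 Ω
Step 3 — Series combination: Z_total = R + C = 150 - j1305 Ω = 1313∠-83.4° Ω.
Step 4 — Power factor: PF = cos(φ) = Re(Z)/|Z| = 150/1313 = 0.1142.
Step 5 — Type: Im(Z) = -1305 ⇒ leading (phase φ = -83.4°).

PF = 0.1142 (leading, φ = -83.4°)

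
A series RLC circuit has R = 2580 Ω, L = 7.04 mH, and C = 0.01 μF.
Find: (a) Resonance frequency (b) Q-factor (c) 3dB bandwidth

Step 1 — Resonance condition Im(Z)=0 gives ω₀ = 1/√(LC).
Step 2 — ω₀ = 1/√(0.00704·1e-08) = 1.192e+05 rad/s.
Step 3 — f₀ = ω₀/(2π) = 1.897e+04 Hz.
Step 4 — Series Q: Q = ω₀L/R = 1.192e+05·0.00704/2580 = 0.3252.
Step 5 — 3dB bandwidth: Δω = ω₀/Q = 3.665e+05 rad/s; BW = Δω/(2π) = 5.833e+04 Hz.

(a) f₀ = 1.897e+04 Hz  (b) Q = 0.3252  (c) BW = 5.833e+04 Hz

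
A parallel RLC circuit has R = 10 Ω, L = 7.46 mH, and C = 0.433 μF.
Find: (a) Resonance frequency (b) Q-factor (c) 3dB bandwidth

Step 1 — Resonance: ω₀ = 1/√(LC) = 1/√(0.00746·4.33e-07) = 1.759e+04 rad/s.
Step 2 — f₀ = ω₀/(2π) = 2800 Hz.
Step 3 — Parallel Q: Q = R/(ω₀L) = 10/(1.759e+04·0.00746) = 0.07619.
Step 4 — Bandwidth: Δω = ω₀/Q = 2.309e+05 rad/s; BW = Δω/(2π) = 3.676e+04 Hz.

(a) f₀ = 2800 Hz  (b) Q = 0.07619  (c) BW = 3.676e+04 Hz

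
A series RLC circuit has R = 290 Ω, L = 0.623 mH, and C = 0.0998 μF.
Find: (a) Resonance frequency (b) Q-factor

Step 1 — Resonance condition Im(Z)=0 gives ω₀ = 1/√(LC).
Step 2 — ω₀ = 1/√(0.000623·9.98e-08) = 1.268e+05 rad/s.
Step 3 — f₀ = ω₀/(2π) = 2.018e+04 Hz.
Step 4 — Series Q: Q = ω₀L/R = 1.268e+05·0.000623/290 = 0.2724.

(a) f₀ = 2.018e+04 Hz  (b) Q = 0.2724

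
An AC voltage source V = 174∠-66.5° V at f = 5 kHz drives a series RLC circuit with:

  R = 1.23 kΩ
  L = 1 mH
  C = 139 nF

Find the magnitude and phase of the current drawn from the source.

Step 1 — Angular frequency: ω = 2π·f = 2π·5000 = 3.142e+04 rad/s.
Step 2 — Component impedances:
  R: Z = R = 1230 Ω
  L: Z = jωL = j·3.142e+04·0.001 = 0 + j31.42 Ω
  C: Z = 1/(jωC) = -j/(ω·C) = 0 - j229 Ω
Step 3 — Series combination: Z_total = R + L + C = 1230 - j197.6 Ω = 1246∠-9.1° Ω.
Step 4 — Source phasor: V = 174∠-66.5° V = 69.38 - j159.6 V.
Step 5 — Ohm's law: I = V / Z_total = (69.38 - j159.6) / (1230 - j197.6) = 0.0753 - j0.1176 A.
Step 6 — Convert to polar: |I| = 0.1397 A, ∠I = -57.4°.

I = 0.1397∠-57.4° A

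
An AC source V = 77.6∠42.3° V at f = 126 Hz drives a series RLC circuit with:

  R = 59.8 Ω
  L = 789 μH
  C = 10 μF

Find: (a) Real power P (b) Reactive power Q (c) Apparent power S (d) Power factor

Step 1 — Angular frequency: ω = 2π·f = 2π·126 = 791.7 rad/s.
Step 2 — Component impedances:
  R: Z = R = 59.8 Ω
  L: Z = jωL = j·791.7·0.000789 = 0 + j0.6246 Ω
  C: Z = 1/(jωC) = -j/(ω·C) = 0 - j126.3 Ω
Step 3 — Series combination: Z_total = R + L + C = 59.8 - j125.7 Ω = 139.2∠-64.6° Ω.
Step 4 — Source phasor: V = 77.6∠42.3° V = 57.4 + j52.23 V.
Step 5 — Current: I = V / Z = -0.1617 + j0.5336 A = 0.5575∠106.9° A.
Step 6 — Complex power: S = V·I* = 18.59 - j39.07 VA.
Step 7 — Real power: P = Re(S) = 18.59 W.
Step 8 — Reactive power: Q = Im(S) = -39.07 VAR.
Step 9 — Apparent power: |S| = 43.26 VA.
Step 10 — Power factor: PF = P/|S| = 0.4296 (leading).

(a) P = 18.59 W  (b) Q = -39.07 VAR  (c) S = 43.26 VA  (d) PF = 0.4296 (leading)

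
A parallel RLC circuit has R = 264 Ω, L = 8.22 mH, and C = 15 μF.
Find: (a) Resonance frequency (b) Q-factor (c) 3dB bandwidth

Step 1 — Resonance: ω₀ = 1/√(LC) = 1/√(0.00822·1.5e-05) = 2848 rad/s.
Step 2 — f₀ = ω₀/(2π) = 453.3 Hz.
Step 3 — Parallel Q: Q = R/(ω₀L) = 264/(2848·0.00822) = 11.28.
Step 4 — Bandwidth: Δω = ω₀/Q = 252.5 rad/s; BW = Δω/(2π) = 40.19 Hz.

(a) f₀ = 453.3 Hz  (b) Q = 11.28  (c) BW = 40.19 Hz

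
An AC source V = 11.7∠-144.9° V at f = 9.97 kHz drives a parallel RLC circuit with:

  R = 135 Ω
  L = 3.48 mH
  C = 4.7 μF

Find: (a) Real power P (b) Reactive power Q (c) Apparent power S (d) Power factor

Step 1 — Angular frequency: ω = 2π·f = 2π·9970 = 6.264e+04 rad/s.
Step 2 — Component impedances:
  R: Z = R = 135 Ω
  L: Z = jωL = j·6.264e+04·0.00348 = 0 + j218 Ω
  C: Z = 1/(jωC) = -j/(ω·C) = 0 - j3.396 Ω
Step 3 — Parallel combination: 1/Z_total = 1/R + 1/L + 1/C; Z_total = 0.08812 - j3.448 Ω = 3.449∠-88.5° Ω.
Step 4 — Source phasor: V = 11.7∠-144.9° V = -9.572 - j6.728 V.
Step 5 — Current: I = V / Z = 1.879 - j2.824 A = 3.392∠-56.4° A.
Step 6 — Complex power: S = V·I* = 1.014 - j39.68 VA.
Step 7 — Real power: P = Re(S) = 1.014 W.
Step 8 — Reactive power: Q = Im(S) = -39.68 VAR.
Step 9 — Apparent power: |S| = 39.69 VA.
Step 10 — Power factor: PF = P/|S| = 0.02555 (leading).

(a) P = 1.014 W  (b) Q = -39.68 VAR  (c) S = 39.69 VA  (d) PF = 0.02555 (leading)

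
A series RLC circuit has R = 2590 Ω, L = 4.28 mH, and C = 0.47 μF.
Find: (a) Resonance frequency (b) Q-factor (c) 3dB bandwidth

Step 1 — Resonance: ω₀ = 1/√(LC) = 1/√(0.00428·4.7e-07) = 2.23e+04 rad/s.
Step 2 — f₀ = ω₀/(2π) = 3549 Hz.
Step 3 — Series Q: Q = ω₀L/R = 2.23e+04·0.00428/2590 = 0.03684.
Step 4 — Bandwidth: Δω = ω₀/Q = 6.051e+05 rad/s; BW = Δω/(2π) = 9.631e+04 Hz.

(a) f₀ = 3549 Hz  (b) Q = 0.03684  (c) BW = 9.631e+04 Hz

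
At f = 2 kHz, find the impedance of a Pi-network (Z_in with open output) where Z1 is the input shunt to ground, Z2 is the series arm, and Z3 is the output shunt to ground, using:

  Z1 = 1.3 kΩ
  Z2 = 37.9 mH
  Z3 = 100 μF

Step 1 — Angular frequency: ω = 2π·f = 2π·2000 = 1.257e+04 rad/s.
Step 2 — Component impedances:
  Z1: Z = R = 1300 Ω
  Z2: Z = jωL = j·1.257e+04·0.0379 = 0 + j476.3 Ω
  Z3: Z = 1/(jωC) = -j/(ω·C) = 0 - j0.7958 Ω
Step 3 — With open output, the series arm Z2 and the output shunt Z3 appear in series to ground: Z2 + Z3 = 0 + j475.5 Ω.
Step 4 — Parallel with input shunt Z1: Z_in = Z1 || (Z2 + Z3) = 153.4 + j419.4 Ω = 446.5∠69.9° Ω.

Z = 153.4 + j419.4 Ω = 446.5∠69.9° Ω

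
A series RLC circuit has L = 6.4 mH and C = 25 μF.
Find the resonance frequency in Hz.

Step 1 — Resonance condition Im(Z)=0 gives ω₀ = 1/√(LC).
Step 2 — ω₀ = 1/√(0.0064·2.5e-05) = 2500 rad/s.
Step 3 — f₀ = ω₀/(2π) = 397.9 Hz.

f₀ = 397.9 Hz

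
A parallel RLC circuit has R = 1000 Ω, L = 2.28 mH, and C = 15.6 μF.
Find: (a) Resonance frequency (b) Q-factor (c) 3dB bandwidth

Step 1 — Resonance: ω₀ = 1/√(LC) = 1/√(0.00228·1.56e-05) = 5302 rad/s.
Step 2 — f₀ = ω₀/(2π) = 843.9 Hz.
Step 3 — Parallel Q: Q = R/(ω₀L) = 1000/(5302·0.00228) = 82.72.
Step 4 — Bandwidth: Δω = ω₀/Q = 64.1 rad/s; BW = Δω/(2π) = 10.2 Hz.

(a) f₀ = 843.9 Hz  (b) Q = 82.72  (c) BW = 10.2 Hz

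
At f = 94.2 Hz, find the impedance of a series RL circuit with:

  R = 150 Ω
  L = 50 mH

Step 1 — Angular frequency: ω = 2π·f = 2π·94.2 = 591.9 rad/s.
Step 2 — Component impedances:
  R: Z = R = 150 Ω
  L: Z = jωL = j·591.9·0.05 = 0 + j29.59 Ω
Step 3 — Series combination: Z_total = R + L = 150 + j29.59 Ω = 152.9∠11.2° Ω.

Z = 150 + j29.59 Ω = 152.9∠11.2° Ω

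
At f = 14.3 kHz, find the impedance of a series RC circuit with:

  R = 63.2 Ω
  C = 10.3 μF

Step 1 — Angular frequency: ω = 2π·f = 2π·1.43e+04 = 8.985e+04 rad/s.
Step 2 — Component impedances:
  R: Z = R = 63.2 Ω
  C: Z = 1/(jωC) = -j/(ω·C) = 0 - j1.081 Ω
Step 3 — Series combination: Z_total = R + C = 63.2 - j1.081 Ω = 63.21∠-1.0° Ω.

Z = 63.2 - j1.081 Ω = 63.21∠-1.0° Ω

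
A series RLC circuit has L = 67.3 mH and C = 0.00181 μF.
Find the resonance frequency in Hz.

Step 1 — Resonance condition Im(Z)=0 gives ω₀ = 1/√(LC).
Step 2 — ω₀ = 1/√(0.0673·1.81e-09) = 9.061e+04 rad/s.
Step 3 — f₀ = ω₀/(2π) = 1.442e+04 Hz.

f₀ = 1.442e+04 Hz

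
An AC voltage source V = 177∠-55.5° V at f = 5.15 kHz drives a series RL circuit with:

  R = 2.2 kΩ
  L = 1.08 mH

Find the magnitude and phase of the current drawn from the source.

Step 1 — Angular frequency: ω = 2π·f = 2π·5150 = 3.236e+04 rad/s.
Step 2 — Component impedances:
  R: Z = R = 2200 Ω
  L: Z = jωL = j·3.236e+04·0.00108 = 0 + j34.95 Ω
Step 3 — Series combination: Z_total = R + L = 2200 + j34.95 Ω = 2200∠0.9° Ω.
Step 4 — Source phasor: V = 177∠-55.5° V = 100.3 - j145.9 V.
Step 5 — Ohm's law: I = V / Z_total = (100.3 - j145.9) / (2200 + j34.95) = 0.04451 - j0.06701 A.
Step 6 — Convert to polar: |I| = 0.08044 A, ∠I = -56.4°.

I = 0.08044∠-56.4° A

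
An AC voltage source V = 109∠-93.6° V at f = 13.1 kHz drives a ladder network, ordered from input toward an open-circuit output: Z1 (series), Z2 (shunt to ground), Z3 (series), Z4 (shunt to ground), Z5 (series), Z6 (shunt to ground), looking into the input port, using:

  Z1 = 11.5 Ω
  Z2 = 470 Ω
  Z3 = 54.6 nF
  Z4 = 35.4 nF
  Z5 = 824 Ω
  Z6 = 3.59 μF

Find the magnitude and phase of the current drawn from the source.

Step 1 — Angular frequency: ω = 2π·f = 2π·1.31e+04 = 8.231e+04 rad/s.
Step 2 — Component impedances:
  Z1: Z = R = 11.5 Ω
  Z2: Z = R = 470 Ω
  Z3: Z = 1/(jωC) = -j/(ω·C) = 0 - j222.5 Ω
  Z4: Z = 1/(jωC) = -j/(ω·C) = 0 - j343.2 Ω
  Z5: Z = R = 824 Ω
  Z6: Z = 1/(jωC) = -j/(ω·C) = 0 - j3.384 Ω
Step 3 — Ladder network (open output): work backward from the far end, alternating series and parallel combinations. Z_in = 268.9 - j184.9 Ω = 326.4∠-34.5° Ω.
Step 4 — Source phasor: V = 109∠-93.6° V = -6.844 - j108.8 V.
Step 5 — Ohm's law: I = V / Z_total = (-6.844 - j108.8) / (268.9 - j184.9) = 0.1716 - j0.2865 A.
Step 6 — Convert to polar: |I| = 0.3339 A, ∠I = -59.1°.

I = 0.3339∠-59.1° A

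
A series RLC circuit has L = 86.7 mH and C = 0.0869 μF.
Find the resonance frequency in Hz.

Step 1 — Resonance condition Im(Z)=0 gives ω₀ = 1/√(LC).
Step 2 — ω₀ = 1/√(0.0867·8.69e-08) = 1.152e+04 rad/s.
Step 3 — f₀ = ω₀/(2π) = 1834 Hz.

f₀ = 1834 Hz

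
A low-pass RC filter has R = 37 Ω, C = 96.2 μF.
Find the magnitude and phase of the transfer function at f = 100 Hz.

Step 1 — Angular frequency: ω = 2π·100 = 628.3 rad/s.
Step 2 — Transfer function: H(jω) = 1/(1 + jωRC).
Step 3 — Denominator: 1 + jωRC = 1 + j·628.3·37·9.62e-05 = 1 + j2.236.
Step 4 — H = 0.1666 - j0.3726.
Step 5 — Magnitude: |H| = 0.4082 (-7.8 dB); phase: φ = -65.9°.

|H| = 0.4082 (-7.8 dB), φ = -65.9°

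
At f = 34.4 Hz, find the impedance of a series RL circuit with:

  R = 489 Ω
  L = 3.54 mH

Step 1 — Angular frequency: ω = 2π·f = 2π·34.4 = 216.1 rad/s.
Step 2 — Component impedances:
  R: Z = R = 489 Ω
  L: Z = jωL = j·216.1·0.00354 = 0 + j0.7651 Ω
Step 3 — Series combination: Z_total = R + L = 489 + j0.7651 Ω = 489∠0.1° Ω.

Z = 489 + j0.7651 Ω = 489∠0.1° Ω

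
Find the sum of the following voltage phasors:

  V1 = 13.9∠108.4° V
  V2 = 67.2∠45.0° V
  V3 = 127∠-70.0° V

Step 1 — Convert each phasor to rectangular form:
  V1 = 13.9·(cos(108.4°) + j·sin(108.4°)) = -4.388 + j13.19 V
  V2 = 67.2·(cos(45.0°) + j·sin(45.0°)) = 47.52 + j47.52 V
  V3 = 127·(cos(-70.0°) + j·sin(-70.0°)) = 43.44 - j119.3 V
Step 2 — Sum components: V_total = 86.57 - j58.63 V.
Step 3 — Convert to polar: |V_total| = 104.6 V, ∠V_total = -34.1°.

V_total = 104.6∠-34.1° V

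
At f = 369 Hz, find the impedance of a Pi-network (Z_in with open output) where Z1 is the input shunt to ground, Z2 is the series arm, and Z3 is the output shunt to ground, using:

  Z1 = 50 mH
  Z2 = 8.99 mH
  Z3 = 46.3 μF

Step 1 — Angular frequency: ω = 2π·f = 2π·369 = 2318 rad/s.
Step 2 — Component impedances:
  Z1: Z = jωL = j·2318·0.05 = 0 + j115.9 Ω
  Z2: Z = jωL = j·2318·0.00899 = 0 + j20.84 Ω
  Z3: Z = 1/(jωC) = -j/(ω·C) = 0 - j9.316 Ω
Step 3 — With open output, the series arm Z2 and the output shunt Z3 appear in series to ground: Z2 + Z3 = 0 + j11.53 Ω.
Step 4 — Parallel with input shunt Z1: Z_in = Z1 || (Z2 + Z3) = 0 + j10.48 Ω = 10.48∠90.0° Ω.

Z = 0 + j10.48 Ω = 10.48∠90.0° Ω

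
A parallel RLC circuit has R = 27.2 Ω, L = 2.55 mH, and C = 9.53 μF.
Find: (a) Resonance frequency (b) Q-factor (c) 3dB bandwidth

Step 1 — Resonance: ω₀ = 1/√(LC) = 1/√(0.00255·9.53e-06) = 6415 rad/s.
Step 2 — f₀ = ω₀/(2π) = 1021 Hz.
Step 3 — Parallel Q: Q = R/(ω₀L) = 27.2/(6415·0.00255) = 1.663.
Step 4 — Bandwidth: Δω = ω₀/Q = 3858 rad/s; BW = Δω/(2π) = 614 Hz.

(a) f₀ = 1021 Hz  (b) Q = 1.663  (c) BW = 614 Hz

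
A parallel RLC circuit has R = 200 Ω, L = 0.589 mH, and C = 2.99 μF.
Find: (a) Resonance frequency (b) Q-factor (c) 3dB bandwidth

Step 1 — Resonance: ω₀ = 1/√(LC) = 1/√(0.000589·2.99e-06) = 2.383e+04 rad/s.
Step 2 — f₀ = ω₀/(2π) = 3793 Hz.
Step 3 — Parallel Q: Q = R/(ω₀L) = 200/(2.383e+04·0.000589) = 14.25.
Step 4 — Bandwidth: Δω = ω₀/Q = 1672 rad/s; BW = Δω/(2π) = 266.1 Hz.

(a) f₀ = 3793 Hz  (b) Q = 14.25  (c) BW = 266.1 Hz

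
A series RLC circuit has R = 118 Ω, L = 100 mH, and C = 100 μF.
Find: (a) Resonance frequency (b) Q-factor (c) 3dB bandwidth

Step 1 — Resonance: ω₀ = 1/√(LC) = 1/√(0.1·0.0001) = 316.2 rad/s.
Step 2 — f₀ = ω₀/(2π) = 50.33 Hz.
Step 3 — Series Q: Q = ω₀L/R = 316.2·0.1/118 = 0.268.
Step 4 — Bandwidth: Δω = ω₀/Q = 1180 rad/s; BW = Δω/(2π) = 187.8 Hz.

(a) f₀ = 50.33 Hz  (b) Q = 0.268  (c) BW = 187.8 Hz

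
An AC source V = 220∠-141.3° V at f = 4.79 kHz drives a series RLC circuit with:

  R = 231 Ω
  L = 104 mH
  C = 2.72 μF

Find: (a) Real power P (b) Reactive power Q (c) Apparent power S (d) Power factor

Step 1 — Angular frequency: ω = 2π·f = 2π·4790 = 3.01e+04 rad/s.
Step 2 — Component impedances:
  R: Z = R = 231 Ω
  L: Z = jωL = j·3.01e+04·0.104 = 0 + j3130 Ω
  C: Z = 1/(jωC) = -j/(ω·C) = 0 - j12.22 Ω
Step 3 — Series combination: Z_total = R + L + C = 231 + j3118 Ω = 3126∠85.8° Ω.
Step 4 — Source phasor: V = 220∠-141.3° V = -171.7 - j137.6 V.
Step 5 — Current: I = V / Z = -0.04794 + j0.05152 A = 0.07037∠132.9° A.
Step 6 — Complex power: S = V·I* = 1.144 + j15.44 VA.
Step 7 — Real power: P = Re(S) = 1.144 W.
Step 8 — Reactive power: Q = Im(S) = 15.44 VAR.
Step 9 — Apparent power: |S| = 15.48 VA.
Step 10 — Power factor: PF = P/|S| = 0.07389 (lagging).

(a) P = 1.144 W  (b) Q = 15.44 VAR  (c) S = 15.48 VA  (d) PF = 0.07389 (lagging)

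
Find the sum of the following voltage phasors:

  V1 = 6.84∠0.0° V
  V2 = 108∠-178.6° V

Step 1 — Convert each phasor to rectangular form:
  V1 = 6.84·(cos(0.0°) + j·sin(0.0°)) = 6.84 V
  V2 = 108·(cos(-178.6°) + j·sin(-178.6°)) = -108 - j2.639 V
Step 2 — Sum components: V_total = -101.1 - j2.639 V.
Step 3 — Convert to polar: |V_total| = 101.2 V, ∠V_total = -178.5°.

V_total = 101.2∠-178.5° V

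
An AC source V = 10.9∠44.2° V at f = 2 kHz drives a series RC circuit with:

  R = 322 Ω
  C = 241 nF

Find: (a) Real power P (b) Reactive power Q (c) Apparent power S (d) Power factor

Step 1 — Angular frequency: ω = 2π·f = 2π·2000 = 1.257e+04 rad/s.
Step 2 — Component impedances:
  R: Z = R = 322 Ω
  C: Z = 1/(jωC) = -j/(ω·C) = 0 - j330.2 Ω
Step 3 — Series combination: Z_total = R + C = 322 - j330.2 Ω = 461.2∠-45.7° Ω.
Step 4 — Source phasor: V = 10.9∠44.2° V = 7.814 + j7.599 V.
Step 5 — Current: I = V / Z = 3.297e-05 + j0.02363 A = 0.02363∠89.9° A.
Step 6 — Complex power: S = V·I* = 0.1799 - j0.1844 VA.
Step 7 — Real power: P = Re(S) = 0.1799 W.
Step 8 — Reactive power: Q = Im(S) = -0.1844 VAR.
Step 9 — Apparent power: |S| = 0.2576 VA.
Step 10 — Power factor: PF = P/|S| = 0.6982 (leading).

(a) P = 0.1799 W  (b) Q = -0.1844 VAR  (c) S = 0.2576 VA  (d) PF = 0.6982 (leading)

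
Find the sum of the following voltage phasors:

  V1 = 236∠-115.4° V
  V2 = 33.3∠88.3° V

Step 1 — Convert each phasor to rectangular form:
  V1 = 236·(cos(-115.4°) + j·sin(-115.4°)) = -101.2 - j213.2 V
  V2 = 33.3·(cos(88.3°) + j·sin(88.3°)) = 0.9879 + j33.29 V
Step 2 — Sum components: V_total = -100.2 - j179.9 V.
Step 3 — Convert to polar: |V_total| = 205.9 V, ∠V_total = -119.1°.

V_total = 205.9∠-119.1° V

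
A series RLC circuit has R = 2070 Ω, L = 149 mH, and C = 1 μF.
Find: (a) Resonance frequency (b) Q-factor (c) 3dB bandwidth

Step 1 — Resonance condition Im(Z)=0 gives ω₀ = 1/√(LC).
Step 2 — ω₀ = 1/√(0.149·1e-06) = 2591 rad/s.
Step 3 — f₀ = ω₀/(2π) = 412.3 Hz.
Step 4 — Series Q: Q = ω₀L/R = 2591·0.149/2070 = 0.1865.
Step 5 — 3dB bandwidth: Δω = ω₀/Q = 1.389e+04 rad/s; BW = Δω/(2π) = 2211 Hz.

(a) f₀ = 412.3 Hz  (b) Q = 0.1865  (c) BW = 2211 Hz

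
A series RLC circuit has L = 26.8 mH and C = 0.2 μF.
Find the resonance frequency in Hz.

Step 1 — Resonance condition Im(Z)=0 gives ω₀ = 1/√(LC).
Step 2 — ω₀ = 1/√(0.0268·2e-07) = 1.366e+04 rad/s.
Step 3 — f₀ = ω₀/(2π) = 2174 Hz.

f₀ = 2174 Hz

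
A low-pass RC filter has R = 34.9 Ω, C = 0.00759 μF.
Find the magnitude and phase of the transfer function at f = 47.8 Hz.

Step 1 — Angular frequency: ω = 2π·47.8 = 300.3 rad/s.
Step 2 — Transfer function: H(jω) = 1/(1 + jωRC).
Step 3 — Denominator: 1 + jωRC = 1 + j·300.3·34.9·7.59e-09 = 1 + j7.956e-05.
Step 4 — H = 1 - j7.956e-05.
Step 5 — Magnitude: |H| = 1 (-0.0 dB); phase: φ = -0.0°.

|H| = 1 (-0.0 dB), φ = -0.0°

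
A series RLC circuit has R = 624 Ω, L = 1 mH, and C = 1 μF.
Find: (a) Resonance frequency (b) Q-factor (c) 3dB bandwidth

Step 1 — Resonance condition Im(Z)=0 gives ω₀ = 1/√(LC).
Step 2 — ω₀ = 1/√(0.001·1e-06) = 3.162e+04 rad/s.
Step 3 — f₀ = ω₀/(2π) = 5033 Hz.
Step 4 — Series Q: Q = ω₀L/R = 3.162e+04·0.001/624 = 0.05068.
Step 5 — 3dB bandwidth: Δω = ω₀/Q = 6.24e+05 rad/s; BW = Δω/(2π) = 9.931e+04 Hz.

(a) f₀ = 5033 Hz  (b) Q = 0.05068  (c) BW = 9.931e+04 Hz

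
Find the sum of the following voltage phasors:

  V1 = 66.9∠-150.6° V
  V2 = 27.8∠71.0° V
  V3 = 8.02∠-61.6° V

Step 1 — Convert each phasor to rectangular form:
  V1 = 66.9·(cos(-150.6°) + j·sin(-150.6°)) = -58.28 - j32.84 V
  V2 = 27.8·(cos(71.0°) + j·sin(71.0°)) = 9.051 + j26.29 V
  V3 = 8.02·(cos(-61.6°) + j·sin(-61.6°)) = 3.815 - j7.055 V
Step 2 — Sum components: V_total = -45.42 - j13.61 V.
Step 3 — Convert to polar: |V_total| = 47.41 V, ∠V_total = -163.3°.

V_total = 47.41∠-163.3° V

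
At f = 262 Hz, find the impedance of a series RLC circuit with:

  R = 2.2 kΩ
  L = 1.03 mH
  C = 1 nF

Step 1 — Angular frequency: ω = 2π·f = 2π·262 = 1646 rad/s.
Step 2 — Component impedances:
  R: Z = R = 2200 Ω
  L: Z = jωL = j·1646·0.00103 = 0 + j1.696 Ω
  C: Z = 1/(jωC) = -j/(ω·C) = 0 - j6.075e+05 Ω
Step 3 — Series combination: Z_total = R + L + C = 2200 - j6.075e+05 Ω = 6.075e+05∠-89.8° Ω.

Z = 2200 - j6.075e+05 Ω = 6.075e+05∠-89.8° Ω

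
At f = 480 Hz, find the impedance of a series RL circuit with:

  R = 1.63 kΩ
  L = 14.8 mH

Step 1 — Angular frequency: ω = 2π·f = 2π·480 = 3016 rad/s.
Step 2 — Component impedances:
  R: Z = R = 1630 Ω
  L: Z = jωL = j·3016·0.0148 = 0 + j44.64 Ω
Step 3 — Series combination: Z_total = R + L = 1630 + j44.64 Ω = 1631∠1.6° Ω.

Z = 1630 + j44.64 Ω = 1631∠1.6° Ω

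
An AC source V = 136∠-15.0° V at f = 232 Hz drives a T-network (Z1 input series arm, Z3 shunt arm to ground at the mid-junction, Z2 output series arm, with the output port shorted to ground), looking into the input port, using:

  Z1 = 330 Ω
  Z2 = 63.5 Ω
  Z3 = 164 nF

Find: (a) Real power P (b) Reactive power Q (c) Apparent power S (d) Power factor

Step 1 — Angular frequency: ω = 2π·f = 2π·232 = 1458 rad/s.
Step 2 — Component impedances:
  Z1: Z = R = 330 Ω
  Z2: Z = R = 63.5 Ω
  Z3: Z = 1/(jωC) = -j/(ω·C) = 0 - j4183 Ω
Step 3 — With the output port shorted to ground, the output series arm Z2 runs from the junction to ground; the shunt arm Z3 also runs from the junction to ground. They appear in parallel: Z3 || Z2 = 63.49 - j0.9637 Ω.
Step 4 — Series with input arm Z1: Z_in = Z1 + (Z3 || Z2) = 393.5 - j0.9637 Ω = 393.5∠-0.1° Ω.
Step 5 — Source phasor: V = 136∠-15.0° V = 131.4 - j35.2 V.
Step 6 — Current: I = V / Z = 0.3341 - j0.08864 A = 0.3456∠-14.9° A.
Step 7 — Complex power: S = V·I* = 47.01 - j0.1151 VA.
Step 8 — Real power: P = Re(S) = 47.01 W.
Step 9 — Reactive power: Q = Im(S) = -0.1151 VAR.
Step 10 — Apparent power: |S| = 47.01 VA.
Step 11 — Power factor: PF = P/|S| = 1 (leading).

(a) P = 47.01 W  (b) Q = -0.1151 VAR  (c) S = 47.01 VA  (d) PF = 1 (leading)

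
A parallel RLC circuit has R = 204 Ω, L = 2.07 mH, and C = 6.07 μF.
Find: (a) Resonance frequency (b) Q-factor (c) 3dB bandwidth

Step 1 — Resonance: ω₀ = 1/√(LC) = 1/√(0.00207·6.07e-06) = 8921 rad/s.
Step 2 — f₀ = ω₀/(2π) = 1420 Hz.
Step 3 — Parallel Q: Q = R/(ω₀L) = 204/(8921·0.00207) = 11.05.
Step 4 — Bandwidth: Δω = ω₀/Q = 807.6 rad/s; BW = Δω/(2π) = 128.5 Hz.

(a) f₀ = 1420 Hz  (b) Q = 11.05  (c) BW = 128.5 Hz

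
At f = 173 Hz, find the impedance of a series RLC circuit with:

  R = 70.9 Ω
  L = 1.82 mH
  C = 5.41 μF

Step 1 — Angular frequency: ω = 2π·f = 2π·173 = 1087 rad/s.
Step 2 — Component impedances:
  R: Z = R = 70.9 Ω
  L: Z = jωL = j·1087·0.00182 = 0 + j1.978 Ω
  C: Z = 1/(jωC) = -j/(ω·C) = 0 - j170.1 Ω
Step 3 — Series combination: Z_total = R + L + C = 70.9 - j168.1 Ω = 182.4∠-67.1° Ω.

Z = 70.9 - j168.1 Ω = 182.4∠-67.1° Ω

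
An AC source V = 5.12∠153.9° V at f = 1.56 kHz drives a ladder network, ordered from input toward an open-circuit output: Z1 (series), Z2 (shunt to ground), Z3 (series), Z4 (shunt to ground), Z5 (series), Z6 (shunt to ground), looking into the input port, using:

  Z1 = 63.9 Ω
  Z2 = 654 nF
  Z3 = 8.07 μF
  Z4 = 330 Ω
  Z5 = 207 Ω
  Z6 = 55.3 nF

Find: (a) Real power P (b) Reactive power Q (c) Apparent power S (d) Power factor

Step 1 — Angular frequency: ω = 2π·f = 2π·1560 = 9802 rad/s.
Step 2 — Component impedances:
  Z1: Z = R = 63.9 Ω
  Z2: Z = 1/(jωC) = -j/(ω·C) = 0 - j156 Ω
  Z3: Z = 1/(jωC) = -j/(ω·C) = 0 - j12.64 Ω
  Z4: Z = R = 330 Ω
  Z5: Z = R = 207 Ω
  Z6: Z = 1/(jωC) = -j/(ω·C) = 0 - j1845 Ω
Step 3 — Ladder network (open output): work backward from the far end, alternating series and parallel combinations. Z_in = 115.4 - j119.4 Ω = 166.1∠-46.0° Ω.
Step 4 — Source phasor: V = 5.12∠153.9° V = -4.598 + j2.252 V.
Step 5 — Current: I = V / Z = -0.02899 - j0.01049 A = 0.03083∠-160.1° A.
Step 6 — Complex power: S = V·I* = 0.1097 - j0.1135 VA.
Step 7 — Real power: P = Re(S) = 0.1097 W.
Step 8 — Reactive power: Q = Im(S) = -0.1135 VAR.
Step 9 — Apparent power: |S| = 0.1578 VA.
Step 10 — Power factor: PF = P/|S| = 0.6949 (leading).

(a) P = 0.1097 W  (b) Q = -0.1135 VAR  (c) S = 0.1578 VA  (d) PF = 0.6949 (leading)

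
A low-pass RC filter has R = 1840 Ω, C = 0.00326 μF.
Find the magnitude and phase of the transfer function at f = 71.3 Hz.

Step 1 — Angular frequency: ω = 2π·71.3 = 448 rad/s.
Step 2 — Transfer function: H(jω) = 1/(1 + jωRC).
Step 3 — Denominator: 1 + jωRC = 1 + j·448·1840·3.26e-09 = 1 + j0.002687.
Step 4 — H = 1 - j0.002687.
Step 5 — Magnitude: |H| = 1 (-0.0 dB); phase: φ = -0.2°.

|H| = 1 (-0.0 dB), φ = -0.2°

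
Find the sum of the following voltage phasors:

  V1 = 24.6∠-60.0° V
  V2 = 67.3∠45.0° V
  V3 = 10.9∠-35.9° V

Step 1 — Convert each phasor to rectangular form:
  V1 = 24.6·(cos(-60.0°) + j·sin(-60.0°)) = 12.3 - j21.3 V
  V2 = 67.3·(cos(45.0°) + j·sin(45.0°)) = 47.59 + j47.59 V
  V3 = 10.9·(cos(-35.9°) + j·sin(-35.9°)) = 8.829 - j6.391 V
Step 2 — Sum components: V_total = 68.72 + j19.89 V.
Step 3 — Convert to polar: |V_total| = 71.54 V, ∠V_total = 16.1°.

V_total = 71.54∠16.1° V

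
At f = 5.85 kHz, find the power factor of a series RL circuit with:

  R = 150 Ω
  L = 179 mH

Step 1 — Angular frequency: ω = 2π·f = 2π·5850 = 3.676e+04 rad/s.
Step 2 — Component impedances:
  R: Z = R = 150 Ω
  L: Z = jωL = j·3.676e+04·0.179 = 0 + j6579 Ω
Step 3 — Series combination: Z_total = R + L = 150 + j6579 Ω = 6581∠88.7° Ω.
Step 4 — Power factor: PF = cos(φ) = Re(Z)/|Z| = 150/6581 = 0.02279.
Step 5 — Type: Im(Z) = 6579 ⇒ lagging (phase φ = 88.7°).

PF = 0.02279 (lagging, φ = 88.7°)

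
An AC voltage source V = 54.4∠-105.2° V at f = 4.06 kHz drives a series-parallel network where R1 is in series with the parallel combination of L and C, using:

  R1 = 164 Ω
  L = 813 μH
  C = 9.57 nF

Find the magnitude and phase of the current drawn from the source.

Step 1 — Angular frequency: ω = 2π·f = 2π·4060 = 2.551e+04 rad/s.
Step 2 — Component impedances:
  R1: Z = R = 164 Ω
  L: Z = jωL = j·2.551e+04·0.000813 = 0 + j20.74 Ω
  C: Z = 1/(jωC) = -j/(ω·C) = 0 - j4096 Ω
Step 3 — Parallel branch: L || C = 1/(1/L + 1/C) = 0 + j20.84 Ω.
Step 4 — Series with R1: Z_total = R1 + (L || C) = 164 + j20.84 Ω = 165.3∠7.2° Ω.
Step 5 — Source phasor: V = 54.4∠-105.2° V = -14.26 - j52.5 V.
Step 6 — Ohm's law: I = V / Z_total = (-14.26 - j52.5) / (164 + j20.84) = -0.1256 - j0.3041 A.
Step 7 — Convert to polar: |I| = 0.3291 A, ∠I = -112.4°.

I = 0.3291∠-112.4° A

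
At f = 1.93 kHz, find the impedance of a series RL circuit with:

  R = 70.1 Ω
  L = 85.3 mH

Step 1 — Angular frequency: ω = 2π·f = 2π·1930 = 1.213e+04 rad/s.
Step 2 — Component impedances:
  R: Z = R = 70.1 Ω
  L: Z = jωL = j·1.213e+04·0.0853 = 0 + j1034 Ω
Step 3 — Series combination: Z_total = R + L = 70.1 + j1034 Ω = 1037∠86.1° Ω.

Z = 70.1 + j1034 Ω = 1037∠86.1° Ω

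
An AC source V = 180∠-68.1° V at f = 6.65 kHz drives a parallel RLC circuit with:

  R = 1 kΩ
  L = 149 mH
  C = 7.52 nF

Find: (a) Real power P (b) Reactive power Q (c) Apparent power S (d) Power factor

Step 1 — Angular frequency: ω = 2π·f = 2π·6650 = 4.178e+04 rad/s.
Step 2 — Component impedances:
  R: Z = R = 1000 Ω
  L: Z = jωL = j·4.178e+04·0.149 = 0 + j6226 Ω
  C: Z = 1/(jωC) = -j/(ω·C) = 0 - j3183 Ω
Step 3 — Parallel combination: 1/Z_total = 1/R + 1/L + 1/C; Z_total = 977 - j150 Ω = 988.4∠-8.7° Ω.
Step 4 — Source phasor: V = 180∠-68.1° V = 67.14 - j167 V.
Step 5 — Current: I = V / Z = 0.09279 - j0.1567 A = 0.1821∠-59.4° A.
Step 6 — Complex power: S = V·I* = 32.4 - j4.976 VA.
Step 7 — Real power: P = Re(S) = 32.4 W.
Step 8 — Reactive power: Q = Im(S) = -4.976 VAR.
Step 9 — Apparent power: |S| = 32.78 VA.
Step 10 — Power factor: PF = P/|S| = 0.9884 (leading).

(a) P = 32.4 W  (b) Q = -4.976 VAR  (c) S = 32.78 VA  (d) PF = 0.9884 (leading)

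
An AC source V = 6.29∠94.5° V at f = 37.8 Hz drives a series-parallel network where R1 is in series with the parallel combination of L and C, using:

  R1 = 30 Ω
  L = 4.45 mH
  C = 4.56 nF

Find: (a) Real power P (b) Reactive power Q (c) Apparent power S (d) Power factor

Step 1 — Angular frequency: ω = 2π·f = 2π·37.8 = 237.5 rad/s.
Step 2 — Component impedances:
  R1: Z = R = 30 Ω
  L: Z = jωL = j·237.5·0.00445 = 0 + j1.057 Ω
  C: Z = 1/(jωC) = -j/(ω·C) = 0 - j9.233e+05 Ω
Step 3 — Parallel branch: L || C = 1/(1/L + 1/C) = 0 + j1.057 Ω.
Step 4 — Series with R1: Z_total = R1 + (L || C) = 30 + j1.057 Ω = 30.02∠2.0° Ω.
Step 5 — Source phasor: V = 6.29∠94.5° V = -0.4935 + j6.271 V.
Step 6 — Current: I = V / Z = -0.009075 + j0.2093 A = 0.2095∠92.5° A.
Step 7 — Complex power: S = V·I* = 1.317 + j0.0464 VA.
Step 8 — Real power: P = Re(S) = 1.317 W.
Step 9 — Reactive power: Q = Im(S) = 0.0464 VAR.
Step 10 — Apparent power: |S| = 1.318 VA.
Step 11 — Power factor: PF = P/|S| = 0.9994 (lagging).

(a) P = 1.317 W  (b) Q = 0.0464 VAR  (c) S = 1.318 VA  (d) PF = 0.9994 (lagging)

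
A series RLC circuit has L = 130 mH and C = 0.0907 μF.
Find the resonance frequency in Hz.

Step 1 — Resonance condition Im(Z)=0 gives ω₀ = 1/√(LC).
Step 2 — ω₀ = 1/√(0.13·9.07e-08) = 9209 rad/s.
Step 3 — f₀ = ω₀/(2π) = 1466 Hz.

f₀ = 1466 Hz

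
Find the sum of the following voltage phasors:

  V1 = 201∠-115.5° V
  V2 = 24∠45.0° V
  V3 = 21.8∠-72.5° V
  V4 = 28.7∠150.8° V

Step 1 — Convert each phasor to rectangular form:
  V1 = 201·(cos(-115.5°) + j·sin(-115.5°)) = -86.53 - j181.4 V
  V2 = 24·(cos(45.0°) + j·sin(45.0°)) = 16.97 + j16.97 V
  V3 = 21.8·(cos(-72.5°) + j·sin(-72.5°)) = 6.555 - j20.79 V
  V4 = 28.7·(cos(150.8°) + j·sin(150.8°)) = -25.05 + j14 V
Step 2 — Sum components: V_total = -88.06 - j171.2 V.
Step 3 — Convert to polar: |V_total| = 192.6 V, ∠V_total = -117.2°.

V_total = 192.6∠-117.2° V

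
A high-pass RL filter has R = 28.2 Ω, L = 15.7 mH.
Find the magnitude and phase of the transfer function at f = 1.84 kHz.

Step 1 — Angular frequency: ω = 2π·1840 = 1.156e+04 rad/s.
Step 2 — Transfer function: H(jω) = jωL/(R + jωL).
Step 3 — Numerator jωL = j·181.5; denominator R + jωL = 28.2 + j181.5.
Step 4 — H = 0.9764 + j0.1517.
Step 5 — Magnitude: |H| = 0.9881 (-0.1 dB); phase: φ = 8.8°.

|H| = 0.9881 (-0.1 dB), φ = 8.8°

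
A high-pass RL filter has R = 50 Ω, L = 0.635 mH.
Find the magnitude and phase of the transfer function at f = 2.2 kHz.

Step 1 — Angular frequency: ω = 2π·2200 = 1.382e+04 rad/s.
Step 2 — Transfer function: H(jω) = jωL/(R + jωL).
Step 3 — Numerator jωL = j·8.778; denominator R + jωL = 50 + j8.778.
Step 4 — H = 0.0299 + j0.1703.
Step 5 — Magnitude: |H| = 0.1729 (-15.2 dB); phase: φ = 80.0°.

|H| = 0.1729 (-15.2 dB), φ = 80.0°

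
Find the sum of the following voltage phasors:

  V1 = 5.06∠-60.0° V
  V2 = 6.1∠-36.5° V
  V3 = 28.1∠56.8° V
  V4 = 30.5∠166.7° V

Step 1 — Convert each phasor to rectangular form:
  V1 = 5.06·(cos(-60.0°) + j·sin(-60.0°)) = 2.53 - j4.382 V
  V2 = 6.1·(cos(-36.5°) + j·sin(-36.5°)) = 4.904 - j3.628 V
  V3 = 28.1·(cos(56.8°) + j·sin(56.8°)) = 15.39 + j23.51 V
  V4 = 30.5·(cos(166.7°) + j·sin(166.7°)) = -29.68 + j7.017 V
Step 2 — Sum components: V_total = -6.862 + j22.52 V.
Step 3 — Convert to polar: |V_total| = 23.54 V, ∠V_total = 106.9°.

V_total = 23.54∠106.9° V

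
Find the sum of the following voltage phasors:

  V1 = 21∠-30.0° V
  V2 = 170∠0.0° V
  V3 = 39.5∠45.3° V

Step 1 — Convert each phasor to rectangular form:
  V1 = 21·(cos(-30.0°) + j·sin(-30.0°)) = 18.19 - j10.5 V
  V2 = 170·(cos(0.0°) + j·sin(0.0°)) = 170 V
  V3 = 39.5·(cos(45.3°) + j·sin(45.3°)) = 27.78 + j28.08 V
Step 2 — Sum components: V_total = 216 + j17.58 V.
Step 3 — Convert to polar: |V_total| = 216.7 V, ∠V_total = 4.7°.

V_total = 216.7∠4.7° V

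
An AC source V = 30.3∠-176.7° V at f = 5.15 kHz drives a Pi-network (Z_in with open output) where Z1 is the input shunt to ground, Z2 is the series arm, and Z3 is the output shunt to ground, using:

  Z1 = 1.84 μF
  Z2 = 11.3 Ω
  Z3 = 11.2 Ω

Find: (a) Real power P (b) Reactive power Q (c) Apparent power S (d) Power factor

Step 1 — Angular frequency: ω = 2π·f = 2π·5150 = 3.236e+04 rad/s.
Step 2 — Component impedances:
  Z1: Z = 1/(jωC) = -j/(ω·C) = 0 - j16.8 Ω
  Z2: Z = R = 11.3 Ω
  Z3: Z = R = 11.2 Ω
Step 3 — With open output, the series arm Z2 and the output shunt Z3 appear in series to ground: Z2 + Z3 = 22.5 Ω.
Step 4 — Parallel with input shunt Z1: Z_in = Z1 || (Z2 + Z3) = 8.051 - j10.79 Ω = 13.46∠-53.3° Ω.
Step 5 — Source phasor: V = 30.3∠-176.7° V = -30.25 - j1.744 V.
Step 6 — Current: I = V / Z = -1.241 - j1.879 A = 2.251∠-123.4° A.
Step 7 — Complex power: S = V·I* = 40.8 - j54.66 VA.
Step 8 — Real power: P = Re(S) = 40.8 W.
Step 9 — Reactive power: Q = Im(S) = -54.66 VAR.
Step 10 — Apparent power: |S| = 68.21 VA.
Step 11 — Power factor: PF = P/|S| = 0.5982 (leading).

(a) P = 40.8 W  (b) Q = -54.66 VAR  (c) S = 68.21 VA  (d) PF = 0.5982 (leading)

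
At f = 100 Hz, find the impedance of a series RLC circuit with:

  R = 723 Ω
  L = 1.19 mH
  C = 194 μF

Step 1 — Angular frequency: ω = 2π·f = 2π·100 = 628.3 rad/s.
Step 2 — Component impedances:
  R: Z = R = 723 Ω
  L: Z = jωL = j·628.3·0.00119 = 0 + j0.7477 Ω
  C: Z = 1/(jωC) = -j/(ω·C) = 0 - j8.204 Ω
Step 3 — Series combination: Z_total = R + L + C = 723 - j7.456 Ω = 723∠-0.6° Ω.

Z = 723 - j7.456 Ω = 723∠-0.6° Ω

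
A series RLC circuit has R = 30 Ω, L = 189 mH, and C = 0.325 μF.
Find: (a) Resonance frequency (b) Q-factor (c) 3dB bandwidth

Step 1 — Resonance condition Im(Z)=0 gives ω₀ = 1/√(LC).
Step 2 — ω₀ = 1/√(0.189·3.25e-07) = 4035 rad/s.
Step 3 — f₀ = ω₀/(2π) = 642.2 Hz.
Step 4 — Series Q: Q = ω₀L/R = 4035·0.189/30 = 25.42.
Step 5 — 3dB bandwidth: Δω = ω₀/Q = 158.7 rad/s; BW = Δω/(2π) = 25.26 Hz.

(a) f₀ = 642.2 Hz  (b) Q = 25.42  (c) BW = 25.26 Hz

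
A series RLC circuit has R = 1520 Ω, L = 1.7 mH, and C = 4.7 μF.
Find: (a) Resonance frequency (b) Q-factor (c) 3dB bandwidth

Step 1 — Resonance: ω₀ = 1/√(LC) = 1/√(0.0017·4.7e-06) = 1.119e+04 rad/s.
Step 2 — f₀ = ω₀/(2π) = 1781 Hz.
Step 3 — Series Q: Q = ω₀L/R = 1.119e+04·0.0017/1520 = 0.01251.
Step 4 — Bandwidth: Δω = ω₀/Q = 8.941e+05 rad/s; BW = Δω/(2π) = 1.423e+05 Hz.

(a) f₀ = 1781 Hz  (b) Q = 0.01251  (c) BW = 1.423e+05 Hz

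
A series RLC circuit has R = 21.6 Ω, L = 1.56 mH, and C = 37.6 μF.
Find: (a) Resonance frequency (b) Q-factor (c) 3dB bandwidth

Step 1 — Resonance condition Im(Z)=0 gives ω₀ = 1/√(LC).
Step 2 — ω₀ = 1/√(0.00156·3.76e-05) = 4129 rad/s.
Step 3 — f₀ = ω₀/(2π) = 657.1 Hz.
Step 4 — Series Q: Q = ω₀L/R = 4129·0.00156/21.6 = 0.2982.
Step 5 — 3dB bandwidth: Δω = ω₀/Q = 1.385e+04 rad/s; BW = Δω/(2π) = 2204 Hz.

(a) f₀ = 657.1 Hz  (b) Q = 0.2982  (c) BW = 2204 Hz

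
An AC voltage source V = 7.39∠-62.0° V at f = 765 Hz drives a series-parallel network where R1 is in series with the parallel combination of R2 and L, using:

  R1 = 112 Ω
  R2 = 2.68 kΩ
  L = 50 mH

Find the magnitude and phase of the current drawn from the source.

Step 1 — Angular frequency: ω = 2π·f = 2π·765 = 4807 rad/s.
Step 2 — Component impedances:
  R1: Z = R = 112 Ω
  R2: Z = R = 2680 Ω
  L: Z = jωL = j·4807·0.05 = 0 + j240.3 Ω
Step 3 — Parallel branch: R2 || L = 1/(1/R2 + 1/L) = 21.38 + j238.4 Ω.
Step 4 — Series with R1: Z_total = R1 + (R2 || L) = 133.4 + j238.4 Ω = 273.2∠60.8° Ω.
Step 5 — Source phasor: V = 7.39∠-62.0° V = 3.469 - j6.525 V.
Step 6 — Ohm's law: I = V / Z_total = (3.469 - j6.525) / (133.4 + j238.4) = -0.01464 - j0.02274 A.
Step 7 — Convert to polar: |I| = 0.02705 A, ∠I = -122.8°.

I = 0.02705∠-122.8° A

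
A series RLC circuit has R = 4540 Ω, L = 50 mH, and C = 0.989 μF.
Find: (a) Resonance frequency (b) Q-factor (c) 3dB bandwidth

Step 1 — Resonance condition Im(Z)=0 gives ω₀ = 1/√(LC).
Step 2 — ω₀ = 1/√(0.05·9.89e-07) = 4497 rad/s.
Step 3 — f₀ = ω₀/(2π) = 715.7 Hz.
Step 4 — Series Q: Q = ω₀L/R = 4497·0.05/4540 = 0.04953.
Step 5 — 3dB bandwidth: Δω = ω₀/Q = 9.08e+04 rad/s; BW = Δω/(2π) = 1.445e+04 Hz.

(a) f₀ = 715.7 Hz  (b) Q = 0.04953  (c) BW = 1.445e+04 Hz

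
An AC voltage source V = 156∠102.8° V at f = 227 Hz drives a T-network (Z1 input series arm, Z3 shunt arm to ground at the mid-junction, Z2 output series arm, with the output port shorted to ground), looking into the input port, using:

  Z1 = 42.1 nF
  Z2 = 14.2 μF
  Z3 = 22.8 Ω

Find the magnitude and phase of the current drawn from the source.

Step 1 — Angular frequency: ω = 2π·f = 2π·227 = 1426 rad/s.
Step 2 — Component impedances:
  Z1: Z = 1/(jωC) = -j/(ω·C) = 0 - j1.665e+04 Ω
  Z2: Z = 1/(jωC) = -j/(ω·C) = 0 - j49.37 Ω
  Z3: Z = R = 22.8 Ω
Step 3 — With the output port shorted to ground, the output series arm Z2 runs from the junction to ground; the shunt arm Z3 also runs from the junction to ground. They appear in parallel: Z3 || Z2 = 18.79 - j8.678 Ω.
Step 4 — Series with input arm Z1: Z_in = Z1 + (Z3 || Z2) = 18.79 - j1.666e+04 Ω = 1.666e+04∠-89.9° Ω.
Step 5 — Source phasor: V = 156∠102.8° V = -34.56 + j152.1 V.
Step 6 — Ohm's law: I = V / Z_total = (-34.56 + j152.1) / (18.79 - j1.666e+04) = -0.009132 - j0.002064 A.
Step 7 — Convert to polar: |I| = 0.009362 A, ∠I = -167.3°.

I = 0.009362∠-167.3° A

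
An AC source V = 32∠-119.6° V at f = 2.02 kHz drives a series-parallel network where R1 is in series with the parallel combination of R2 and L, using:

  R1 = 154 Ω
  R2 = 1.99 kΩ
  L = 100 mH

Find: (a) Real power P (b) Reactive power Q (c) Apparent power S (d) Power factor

Step 1 — Angular frequency: ω = 2π·f = 2π·2020 = 1.269e+04 rad/s.
Step 2 — Component impedances:
  R1: Z = R = 154 Ω
  R2: Z = R = 1990 Ω
  L: Z = jωL = j·1.269e+04·0.1 = 0 + j1269 Ω
Step 3 — Parallel branch: R2 || L = 1/(1/R2 + 1/L) = 575.4 + j902.2 Ω.
Step 4 — Series with R1: Z_total = R1 + (R2 || L) = 729.4 + j902.2 Ω = 1160∠51.0° Ω.
Step 5 — Source phasor: V = 32∠-119.6° V = -15.81 - j27.82 V.
Step 6 — Current: I = V / Z = -0.02721 - j0.004483 A = 0.02758∠-170.6° A.
Step 7 — Complex power: S = V·I* = 0.5549 + j0.6864 VA.
Step 8 — Real power: P = Re(S) = 0.5549 W.
Step 9 — Reactive power: Q = Im(S) = 0.6864 VAR.
Step 10 — Apparent power: |S| = 0.8826 VA.
Step 11 — Power factor: PF = P/|S| = 0.6287 (lagging).

(a) P = 0.5549 W  (b) Q = 0.6864 VAR  (c) S = 0.8826 VA  (d) PF = 0.6287 (lagging)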